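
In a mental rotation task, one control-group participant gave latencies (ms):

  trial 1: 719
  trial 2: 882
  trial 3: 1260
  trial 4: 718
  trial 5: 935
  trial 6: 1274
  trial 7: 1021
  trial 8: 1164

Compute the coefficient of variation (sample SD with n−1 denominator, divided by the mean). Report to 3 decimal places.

0.223

n = 8, Σ = 7973, M = 996.6250
Σ(x−M)² = 346555.875; s = √(346555.875/7) = 222.5039
CV = 222.5039 / 996.6250 = 0.22326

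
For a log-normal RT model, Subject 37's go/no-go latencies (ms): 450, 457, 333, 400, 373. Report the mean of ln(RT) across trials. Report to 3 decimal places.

ln(RT): 6.1092, 6.1247, 5.8081, 5.9915, 5.9216
Σ ln(RT) = 29.9551
Mean = 29.9551/5 = 5.99102

5.991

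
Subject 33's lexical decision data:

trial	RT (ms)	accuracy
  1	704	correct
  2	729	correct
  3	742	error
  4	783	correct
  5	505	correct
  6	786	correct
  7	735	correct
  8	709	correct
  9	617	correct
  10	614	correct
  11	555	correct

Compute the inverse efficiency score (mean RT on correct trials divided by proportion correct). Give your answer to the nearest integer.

741 ms

Correct trials (n=10): 704, 729, 783, 505, 786, 735, 709, 617, 614, 555
Mean correct RT = 6737/10 = 673.7000 ms
Proportion correct = 10/11
IES = 673.7000 / (10/11) = 741.070 ms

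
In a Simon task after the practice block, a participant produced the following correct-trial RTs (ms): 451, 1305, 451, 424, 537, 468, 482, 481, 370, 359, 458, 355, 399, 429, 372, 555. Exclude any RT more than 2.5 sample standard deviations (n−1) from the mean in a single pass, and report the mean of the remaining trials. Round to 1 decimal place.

439.4 ms

n = 16, ΣRT = 7896, M = 493.500
Σ(x−M)² = 755226.00; s = √(755226.00/15) = 224.384
Cutoffs: 493.500 ± 2.5·224.384 → [-67.5, 1054.5]
Outside: 1305 → excluded.
Retained (n=15): Σ = 6591, mean = 6591/15 = 439.400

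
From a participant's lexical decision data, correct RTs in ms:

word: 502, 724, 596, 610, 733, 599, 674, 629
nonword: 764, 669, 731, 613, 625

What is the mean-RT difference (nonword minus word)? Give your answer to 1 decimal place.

47.0 ms

M(word) = 5067/8 = 633.375
M(nonword) = 3402/5 = 680.400
Difference = 680.400 − 633.375 = 47.025 ms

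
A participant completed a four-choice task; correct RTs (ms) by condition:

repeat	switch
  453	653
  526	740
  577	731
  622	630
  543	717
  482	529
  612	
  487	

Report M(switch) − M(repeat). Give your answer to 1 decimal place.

128.9 ms

M(repeat) = 4302/8 = 537.750
M(switch) = 4000/6 = 666.667
Difference = 666.667 − 537.750 = 128.917 ms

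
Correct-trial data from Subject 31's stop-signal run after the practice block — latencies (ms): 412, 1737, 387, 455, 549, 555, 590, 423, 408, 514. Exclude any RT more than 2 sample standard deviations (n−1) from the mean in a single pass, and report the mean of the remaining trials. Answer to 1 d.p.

n = 10, ΣRT = 6030, M = 603.000
Σ(x−M)² = 1474732.00; s = √(1474732.00/9) = 404.795
Cutoffs: 603.000 ± 2·404.795 → [-206.6, 1412.6]
Outside: 1737 → excluded.
Retained (n=9): Σ = 4293, mean = 4293/9 = 477.000

477.0 ms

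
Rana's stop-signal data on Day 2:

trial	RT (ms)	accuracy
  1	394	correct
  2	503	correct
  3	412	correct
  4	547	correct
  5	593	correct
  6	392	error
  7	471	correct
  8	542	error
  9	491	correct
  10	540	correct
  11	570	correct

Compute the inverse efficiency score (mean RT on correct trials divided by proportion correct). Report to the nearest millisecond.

614 ms

Correct trials (n=9): 394, 503, 412, 547, 593, 471, 491, 540, 570
Mean correct RT = 4521/9 = 502.3333 ms
Proportion correct = 9/11
IES = 502.3333 / (9/11) = 613.963 ms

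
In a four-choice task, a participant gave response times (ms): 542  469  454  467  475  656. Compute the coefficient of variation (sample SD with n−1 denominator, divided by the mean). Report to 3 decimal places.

0.152

n = 6, Σ = 3063, M = 510.5000
Σ(x−M)² = 30229.500; s = √(30229.500/5) = 77.7554
CV = 77.7554 / 510.5000 = 0.15231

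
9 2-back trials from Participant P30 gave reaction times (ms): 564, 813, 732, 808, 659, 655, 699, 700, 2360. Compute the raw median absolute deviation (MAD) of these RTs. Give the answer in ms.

45 ms

Sorted: 564, 655, 659, 699, 700, 732, 808, 813, 2360 → median = 700
|x − 700|: 136, 113, 32, 108, 41, 45, 1, 0, 1660
Sorted deviations: 0, 1, 32, 41, 45, 108, 113, 136, 1660 → MAD = 45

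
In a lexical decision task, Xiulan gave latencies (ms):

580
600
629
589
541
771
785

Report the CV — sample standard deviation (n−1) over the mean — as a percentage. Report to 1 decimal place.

15.0%

n = 7, Σ = 4495, M = 642.1429
Σ(x−M)² = 55876.857; s = √(55876.857/6) = 96.5029
CV = 96.5029 / 642.1429 = 0.15028 = 15.028%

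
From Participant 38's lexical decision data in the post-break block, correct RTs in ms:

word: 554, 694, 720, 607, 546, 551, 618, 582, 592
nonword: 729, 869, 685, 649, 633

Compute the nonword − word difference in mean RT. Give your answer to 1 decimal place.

M(word) = 5464/9 = 607.111
M(nonword) = 3565/5 = 713.000
Difference = 713.000 − 607.111 = 105.889 ms

105.9 ms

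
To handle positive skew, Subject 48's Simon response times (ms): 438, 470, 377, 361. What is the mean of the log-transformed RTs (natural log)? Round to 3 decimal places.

6.014

ln(RT): 6.0822, 6.1527, 5.9322, 5.8889
Σ ln(RT) = 24.0561
Mean = 24.0561/4 = 6.01402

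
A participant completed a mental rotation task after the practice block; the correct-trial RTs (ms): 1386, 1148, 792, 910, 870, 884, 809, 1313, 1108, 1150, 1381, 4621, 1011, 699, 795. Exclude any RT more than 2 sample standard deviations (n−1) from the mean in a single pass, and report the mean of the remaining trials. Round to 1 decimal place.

n = 15, ΣRT = 18877, M = 1258.467
Σ(x−M)² = 12808707.73; s = √(12808707.73/14) = 956.508
Cutoffs: 1258.467 ± 2·956.508 → [-654.5, 3171.5]
Outside: 4621 → excluded.
Retained (n=14): Σ = 14256, mean = 14256/14 = 1018.286

1018.3 ms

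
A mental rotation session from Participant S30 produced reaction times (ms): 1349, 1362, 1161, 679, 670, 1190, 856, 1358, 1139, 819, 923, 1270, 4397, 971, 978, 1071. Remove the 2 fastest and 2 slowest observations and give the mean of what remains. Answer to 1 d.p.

Sorted: 670, 679, 819, 856, 923, 971, 978, 1071, 1139, 1161, 1190, 1270, 1349, 1358, 1362, 4397
Drop lowest 2 (670, 679) and highest 2 (1362, 4397)
Remaining (n=12): Σ = 13085, mean = 13085/12 = 1090.417

1090.4 ms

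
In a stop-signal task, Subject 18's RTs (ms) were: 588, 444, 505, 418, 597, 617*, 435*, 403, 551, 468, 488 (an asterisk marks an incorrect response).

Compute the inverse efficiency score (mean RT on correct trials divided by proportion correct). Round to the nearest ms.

606 ms

Correct trials (n=9): 588, 444, 505, 418, 597, 403, 551, 468, 488
Mean correct RT = 4462/9 = 495.7778 ms
Proportion correct = 9/11
IES = 495.7778 / (9/11) = 605.951 ms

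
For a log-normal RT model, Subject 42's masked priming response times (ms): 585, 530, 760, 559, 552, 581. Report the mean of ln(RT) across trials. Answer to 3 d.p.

6.380

ln(RT): 6.3716, 6.2729, 6.6333, 6.3261, 6.3135, 6.3648
Σ ln(RT) = 38.2823
Mean = 38.2823/6 = 6.38038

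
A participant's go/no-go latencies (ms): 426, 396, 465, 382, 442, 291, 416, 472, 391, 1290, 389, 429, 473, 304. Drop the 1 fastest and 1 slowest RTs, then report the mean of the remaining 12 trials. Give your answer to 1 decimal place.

415.4 ms

Sorted: 291, 304, 382, 389, 391, 396, 416, 426, 429, 442, 465, 472, 473, 1290
Drop lowest 1 (291) and highest 1 (1290)
Remaining (n=12): Σ = 4985, mean = 4985/12 = 415.417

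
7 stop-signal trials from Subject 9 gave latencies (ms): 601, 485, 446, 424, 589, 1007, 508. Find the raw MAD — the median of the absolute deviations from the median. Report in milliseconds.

Sorted: 424, 446, 485, 508, 589, 601, 1007 → median = 508
|x − 508|: 93, 23, 62, 84, 81, 499, 0
Sorted deviations: 0, 23, 62, 81, 84, 93, 499 → MAD = 81

81 ms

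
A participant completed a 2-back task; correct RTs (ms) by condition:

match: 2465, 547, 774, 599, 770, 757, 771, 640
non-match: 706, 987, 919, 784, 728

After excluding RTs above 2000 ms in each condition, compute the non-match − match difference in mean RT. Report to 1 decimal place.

130.8 ms

match: exclude 2465
M(match) = 4858/7 = 694.000
M(non-match) = 4124/5 = 824.800
Difference = 824.800 − 694.000 = 130.800 ms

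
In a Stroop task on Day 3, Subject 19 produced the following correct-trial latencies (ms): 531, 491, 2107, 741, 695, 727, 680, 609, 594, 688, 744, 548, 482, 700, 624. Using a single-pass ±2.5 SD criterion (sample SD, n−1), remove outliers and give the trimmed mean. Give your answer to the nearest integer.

n = 15, ΣRT = 10961, M = 730.733
Σ(x−M)² = 2138558.93; s = √(2138558.93/14) = 390.838
Cutoffs: 730.733 ± 2.5·390.838 → [-246.4, 1707.8]
Outside: 2107 → excluded.
Retained (n=14): Σ = 8854, mean = 8854/14 = 632.429

632 ms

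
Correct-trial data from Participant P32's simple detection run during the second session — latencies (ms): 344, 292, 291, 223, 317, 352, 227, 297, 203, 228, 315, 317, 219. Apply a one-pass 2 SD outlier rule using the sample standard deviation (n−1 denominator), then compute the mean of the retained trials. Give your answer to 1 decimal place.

n = 13, ΣRT = 3625, M = 278.846
Σ(x−M)² = 32191.69; s = √(32191.69/12) = 51.794
Cutoffs: 278.846 ± 2·51.794 → [175.3, 382.4]
No RTs fall outside the cutoffs; all 13 retained. Mean = 3625/13 = 278.846

278.8 ms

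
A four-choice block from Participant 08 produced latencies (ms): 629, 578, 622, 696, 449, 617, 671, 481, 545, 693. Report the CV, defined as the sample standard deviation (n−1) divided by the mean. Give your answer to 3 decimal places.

n = 10, Σ = 5981, M = 598.1000
Σ(x−M)² = 64954.900; s = √(64954.900/9) = 84.9542
CV = 84.9542 / 598.1000 = 0.14204

0.142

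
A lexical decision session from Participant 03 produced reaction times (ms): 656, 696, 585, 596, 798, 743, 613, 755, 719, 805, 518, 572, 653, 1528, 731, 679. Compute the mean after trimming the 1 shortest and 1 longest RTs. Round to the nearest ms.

Sorted: 518, 572, 585, 596, 613, 653, 656, 679, 696, 719, 731, 743, 755, 798, 805, 1528
Drop lowest 1 (518) and highest 1 (1528)
Remaining (n=14): Σ = 9601, mean = 9601/14 = 685.786

686 ms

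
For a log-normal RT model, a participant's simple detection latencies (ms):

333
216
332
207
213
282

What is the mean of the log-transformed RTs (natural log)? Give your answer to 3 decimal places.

ln(RT): 5.8081, 5.3753, 5.8051, 5.3327, 5.3613, 5.6419
Σ ln(RT) = 33.3245
Mean = 33.3245/6 = 5.55408

5.554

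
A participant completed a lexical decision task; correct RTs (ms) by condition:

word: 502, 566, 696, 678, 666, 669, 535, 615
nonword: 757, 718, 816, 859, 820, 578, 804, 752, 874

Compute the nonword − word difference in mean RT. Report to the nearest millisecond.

M(word) = 4927/8 = 615.875
M(nonword) = 6978/9 = 775.333
Difference = 775.333 − 615.875 = 159.458 ms

159 ms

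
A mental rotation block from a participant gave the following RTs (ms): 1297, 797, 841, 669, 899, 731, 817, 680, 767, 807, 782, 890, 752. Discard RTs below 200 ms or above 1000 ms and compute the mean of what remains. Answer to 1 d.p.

Excluded: 1297
Retained (n=12): Σ = 9432
Mean = 9432/12 = 786.0000

786.0 ms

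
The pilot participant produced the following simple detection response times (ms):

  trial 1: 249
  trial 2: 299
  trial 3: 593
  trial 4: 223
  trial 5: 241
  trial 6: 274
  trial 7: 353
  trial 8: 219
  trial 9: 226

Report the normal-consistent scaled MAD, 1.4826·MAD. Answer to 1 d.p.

Sorted: 219, 223, 226, 241, 249, 274, 299, 353, 593 → median = 249
|x − 249| sorted: 0, 8, 23, 25, 26, 30, 50, 104, 344 → MAD = 26
Robust SD ≈ 1.4826 × 26 = 38.548

38.5 ms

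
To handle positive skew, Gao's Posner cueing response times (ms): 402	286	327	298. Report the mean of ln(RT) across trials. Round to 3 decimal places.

ln(RT): 5.9965, 5.6560, 5.7900, 5.6971
Σ ln(RT) = 23.1395
Mean = 23.1395/4 = 5.78487

5.785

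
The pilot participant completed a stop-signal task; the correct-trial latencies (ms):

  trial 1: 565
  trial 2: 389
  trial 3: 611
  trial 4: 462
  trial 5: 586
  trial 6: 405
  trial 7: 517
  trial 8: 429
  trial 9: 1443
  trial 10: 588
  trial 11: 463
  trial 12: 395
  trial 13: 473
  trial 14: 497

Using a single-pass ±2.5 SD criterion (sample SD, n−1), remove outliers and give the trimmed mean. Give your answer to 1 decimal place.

n = 14, ΣRT = 7823, M = 558.786
Σ(x−M)² = 913806.36; s = √(913806.36/13) = 265.128
Cutoffs: 558.786 ± 2.5·265.128 → [-104.0, 1221.6]
Outside: 1443 → excluded.
Retained (n=13): Σ = 6380, mean = 6380/13 = 490.769

490.8 ms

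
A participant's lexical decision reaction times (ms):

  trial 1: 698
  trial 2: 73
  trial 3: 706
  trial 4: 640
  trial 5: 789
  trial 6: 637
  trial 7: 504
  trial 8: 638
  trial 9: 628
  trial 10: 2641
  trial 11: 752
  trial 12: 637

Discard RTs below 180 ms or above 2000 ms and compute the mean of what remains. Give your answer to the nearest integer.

663 ms

Excluded: 73, 2641
Retained (n=10): Σ = 6629
Mean = 6629/10 = 662.9000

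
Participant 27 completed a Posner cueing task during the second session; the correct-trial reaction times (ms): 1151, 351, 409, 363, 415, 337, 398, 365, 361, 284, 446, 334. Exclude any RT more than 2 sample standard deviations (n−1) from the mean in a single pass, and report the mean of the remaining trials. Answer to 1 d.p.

n = 12, ΣRT = 5214, M = 434.500
Σ(x−M)² = 580441.00; s = √(580441.00/11) = 229.711
Cutoffs: 434.500 ± 2·229.711 → [-24.9, 893.9]
Outside: 1151 → excluded.
Retained (n=11): Σ = 4063, mean = 4063/11 = 369.364

369.4 ms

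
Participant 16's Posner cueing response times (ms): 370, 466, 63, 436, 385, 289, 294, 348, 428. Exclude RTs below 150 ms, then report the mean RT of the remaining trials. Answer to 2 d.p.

377.00 ms

Excluded: 63
Retained (n=8): Σ = 3016
Mean = 3016/8 = 377.0000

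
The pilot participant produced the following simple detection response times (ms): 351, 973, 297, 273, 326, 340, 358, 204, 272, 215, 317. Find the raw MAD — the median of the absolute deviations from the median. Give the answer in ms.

41 ms

Sorted: 204, 215, 272, 273, 297, 317, 326, 340, 351, 358, 973 → median = 317
|x − 317|: 34, 656, 20, 44, 9, 23, 41, 113, 45, 102, 0
Sorted deviations: 0, 9, 20, 23, 34, 41, 44, 45, 102, 113, 656 → MAD = 41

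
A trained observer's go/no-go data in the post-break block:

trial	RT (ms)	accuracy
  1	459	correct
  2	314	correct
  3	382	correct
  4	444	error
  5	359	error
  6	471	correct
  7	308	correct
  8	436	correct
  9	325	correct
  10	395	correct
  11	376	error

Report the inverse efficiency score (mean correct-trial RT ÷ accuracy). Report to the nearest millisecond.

531 ms

Correct trials (n=8): 459, 314, 382, 471, 308, 436, 325, 395
Mean correct RT = 3090/8 = 386.2500 ms
Proportion correct = 8/11
IES = 386.2500 / (8/11) = 531.094 ms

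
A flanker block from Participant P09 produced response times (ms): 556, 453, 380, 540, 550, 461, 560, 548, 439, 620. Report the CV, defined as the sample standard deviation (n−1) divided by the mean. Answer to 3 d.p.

0.143

n = 10, Σ = 5107, M = 510.7000
Σ(x−M)² = 48246.100; s = √(48246.100/9) = 73.2166
CV = 73.2166 / 510.7000 = 0.14337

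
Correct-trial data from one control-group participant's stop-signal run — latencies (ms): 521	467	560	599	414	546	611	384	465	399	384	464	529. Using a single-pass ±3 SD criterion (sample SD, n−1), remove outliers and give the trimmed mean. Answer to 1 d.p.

n = 13, ΣRT = 6343, M = 487.923
Σ(x−M)² = 75342.92; s = √(75342.92/12) = 79.237
Cutoffs: 487.923 ± 3·79.237 → [250.2, 725.6]
No RTs fall outside the cutoffs; all 13 retained. Mean = 6343/13 = 487.923

487.9 ms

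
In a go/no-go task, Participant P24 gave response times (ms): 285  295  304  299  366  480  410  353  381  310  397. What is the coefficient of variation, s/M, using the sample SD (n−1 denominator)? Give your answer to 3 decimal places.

n = 11, Σ = 3880, M = 352.7273
Σ(x−M)² = 37420.182; s = √(37420.182/10) = 61.1720
CV = 61.1720 / 352.7273 = 0.17343

0.173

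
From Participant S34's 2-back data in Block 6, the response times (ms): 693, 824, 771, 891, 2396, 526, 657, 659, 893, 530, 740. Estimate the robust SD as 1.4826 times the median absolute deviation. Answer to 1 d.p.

Sorted: 526, 530, 657, 659, 693, 740, 771, 824, 891, 893, 2396 → median = 740
|x − 740| sorted: 0, 31, 47, 81, 83, 84, 151, 153, 210, 214, 1656 → MAD = 84
Robust SD ≈ 1.4826 × 84 = 124.538

124.5 ms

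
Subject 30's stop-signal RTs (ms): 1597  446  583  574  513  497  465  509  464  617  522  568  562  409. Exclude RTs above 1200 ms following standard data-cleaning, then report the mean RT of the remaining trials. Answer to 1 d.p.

517.6 ms

Excluded: 1597
Retained (n=13): Σ = 6729
Mean = 6729/13 = 517.6154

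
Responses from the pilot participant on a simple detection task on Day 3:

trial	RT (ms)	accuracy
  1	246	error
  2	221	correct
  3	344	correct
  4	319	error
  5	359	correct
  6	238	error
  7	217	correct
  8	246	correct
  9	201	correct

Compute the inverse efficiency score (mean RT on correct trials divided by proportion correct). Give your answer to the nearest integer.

Correct trials (n=6): 221, 344, 359, 217, 246, 201
Mean correct RT = 1588/6 = 264.6667 ms
Proportion correct = 6/9
IES = 264.6667 / (6/9) = 397.000 ms

397 ms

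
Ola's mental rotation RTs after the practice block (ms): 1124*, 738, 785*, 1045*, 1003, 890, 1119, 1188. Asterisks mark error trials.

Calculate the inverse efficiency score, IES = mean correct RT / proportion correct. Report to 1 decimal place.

Correct trials (n=5): 738, 1003, 890, 1119, 1188
Mean correct RT = 4938/5 = 987.6000 ms
Proportion correct = 5/8
IES = 987.6000 / (5/8) = 1580.160 ms

1580.2 ms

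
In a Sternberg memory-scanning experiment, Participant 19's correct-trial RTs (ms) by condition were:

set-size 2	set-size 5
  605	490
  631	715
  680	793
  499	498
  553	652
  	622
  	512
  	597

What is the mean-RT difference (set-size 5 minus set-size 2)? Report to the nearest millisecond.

M(set-size 2) = 2968/5 = 593.600
M(set-size 5) = 4879/8 = 609.875
Difference = 609.875 − 593.600 = 16.275 ms

16 ms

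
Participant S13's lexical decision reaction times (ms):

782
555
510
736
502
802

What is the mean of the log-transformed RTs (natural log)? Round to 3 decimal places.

6.454

ln(RT): 6.6619, 6.3190, 6.2344, 6.6012, 6.2186, 6.6871
Σ ln(RT) = 38.7222
Mean = 38.7222/6 = 6.45370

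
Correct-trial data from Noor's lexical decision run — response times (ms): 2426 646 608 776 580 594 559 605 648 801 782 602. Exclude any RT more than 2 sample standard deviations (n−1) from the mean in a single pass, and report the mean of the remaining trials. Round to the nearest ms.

655 ms

n = 12, ΣRT = 9627, M = 802.250
Σ(x−M)² = 2954546.25; s = √(2954546.25/11) = 518.262
Cutoffs: 802.250 ± 2·518.262 → [-234.3, 1838.8]
Outside: 2426 → excluded.
Retained (n=11): Σ = 7201, mean = 7201/11 = 654.636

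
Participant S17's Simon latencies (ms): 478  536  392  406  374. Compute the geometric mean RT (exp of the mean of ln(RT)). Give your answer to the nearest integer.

433 ms

ln(RT): 6.1696, 6.2841, 5.9713, 6.0064, 5.9243
Mean ln(RT) = 30.3556/5 = 6.07112
Geometric mean = exp(6.07112) = 433.17 ms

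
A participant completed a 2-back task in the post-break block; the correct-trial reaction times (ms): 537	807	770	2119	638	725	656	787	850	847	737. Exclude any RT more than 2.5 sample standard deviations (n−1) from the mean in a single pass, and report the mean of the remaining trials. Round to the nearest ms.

735 ms

n = 11, ΣRT = 9473, M = 861.182
Σ(x−M)² = 1830155.64; s = √(1830155.64/10) = 427.803
Cutoffs: 861.182 ± 2.5·427.803 → [-208.3, 1930.7]
Outside: 2119 → excluded.
Retained (n=10): Σ = 7354, mean = 7354/10 = 735.400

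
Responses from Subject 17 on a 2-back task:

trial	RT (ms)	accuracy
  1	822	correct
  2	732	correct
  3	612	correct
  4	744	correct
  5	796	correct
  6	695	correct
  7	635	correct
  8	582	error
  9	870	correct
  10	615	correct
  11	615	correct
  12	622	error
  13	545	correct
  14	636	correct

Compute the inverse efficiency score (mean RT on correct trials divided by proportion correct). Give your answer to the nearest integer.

Correct trials (n=12): 822, 732, 612, 744, 796, 695, 635, 870, 615, 615, 545, 636
Mean correct RT = 8317/12 = 693.0833 ms
Proportion correct = 12/14
IES = 693.0833 / (12/14) = 808.597 ms

809 ms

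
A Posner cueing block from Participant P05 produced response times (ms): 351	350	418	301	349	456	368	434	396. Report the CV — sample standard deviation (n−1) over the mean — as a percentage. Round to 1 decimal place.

13.0%

n = 9, Σ = 3423, M = 380.3333
Σ(x−M)² = 19478.000; s = √(19478.000/8) = 49.3432
CV = 49.3432 / 380.3333 = 0.12974 = 12.974%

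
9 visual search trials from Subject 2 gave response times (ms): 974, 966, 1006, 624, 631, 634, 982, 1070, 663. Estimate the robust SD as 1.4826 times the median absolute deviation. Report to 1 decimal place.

154.2 ms

Sorted: 624, 631, 634, 663, 966, 974, 982, 1006, 1070 → median = 966
|x − 966| sorted: 0, 8, 16, 40, 104, 303, 332, 335, 342 → MAD = 104
Robust SD ≈ 1.4826 × 104 = 154.190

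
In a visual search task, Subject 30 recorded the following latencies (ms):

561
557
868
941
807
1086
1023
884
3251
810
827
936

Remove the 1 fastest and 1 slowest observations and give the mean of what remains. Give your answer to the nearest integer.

Sorted: 557, 561, 807, 810, 827, 868, 884, 936, 941, 1023, 1086, 3251
Drop lowest 1 (557) and highest 1 (3251)
Remaining (n=10): Σ = 8743, mean = 8743/10 = 874.300

874 ms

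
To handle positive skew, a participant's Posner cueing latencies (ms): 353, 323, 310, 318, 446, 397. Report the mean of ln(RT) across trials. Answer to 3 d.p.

ln(RT): 5.8665, 5.7777, 5.7366, 5.7621, 6.1003, 5.9839
Σ ln(RT) = 35.2270
Mean = 35.2270/6 = 5.87117

5.871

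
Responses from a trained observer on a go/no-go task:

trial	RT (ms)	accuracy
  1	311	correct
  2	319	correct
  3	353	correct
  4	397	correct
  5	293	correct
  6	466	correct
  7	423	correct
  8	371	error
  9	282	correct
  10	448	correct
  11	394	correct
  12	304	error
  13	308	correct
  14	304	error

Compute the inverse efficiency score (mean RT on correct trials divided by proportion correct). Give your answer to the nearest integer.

462 ms

Correct trials (n=11): 311, 319, 353, 397, 293, 466, 423, 282, 448, 394, 308
Mean correct RT = 3994/11 = 363.0909 ms
Proportion correct = 11/14
IES = 363.0909 / (11/14) = 462.116 ms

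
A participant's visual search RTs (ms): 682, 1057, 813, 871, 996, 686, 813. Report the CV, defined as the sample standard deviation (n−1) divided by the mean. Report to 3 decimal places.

n = 7, Σ = 5918, M = 845.4286
Σ(x−M)² = 122317.714; s = √(122317.714/6) = 142.7806
CV = 142.7806 / 845.4286 = 0.16889

0.169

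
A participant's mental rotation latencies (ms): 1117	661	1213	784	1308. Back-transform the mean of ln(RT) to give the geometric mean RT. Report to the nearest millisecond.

ln(RT): 7.0184, 6.4938, 7.1009, 6.6644, 7.1763
Mean ln(RT) = 34.4537/5 = 6.89073
Geometric mean = exp(6.89073) = 983.12 ms

983 ms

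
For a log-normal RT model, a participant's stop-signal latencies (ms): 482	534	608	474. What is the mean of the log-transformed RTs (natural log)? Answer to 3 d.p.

6.257

ln(RT): 6.1779, 6.2804, 6.4102, 6.1612
Σ ln(RT) = 25.0297
Mean = 25.0297/4 = 6.25743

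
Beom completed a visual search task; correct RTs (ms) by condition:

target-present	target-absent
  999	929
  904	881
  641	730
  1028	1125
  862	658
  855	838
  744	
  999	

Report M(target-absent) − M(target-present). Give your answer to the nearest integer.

M(target-present) = 7032/8 = 879.000
M(target-absent) = 5161/6 = 860.167
Difference = 860.167 − 879.000 = -18.833 ms

-19 ms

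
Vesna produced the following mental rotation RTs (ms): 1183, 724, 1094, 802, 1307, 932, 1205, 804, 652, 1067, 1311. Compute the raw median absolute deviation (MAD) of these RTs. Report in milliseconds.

Sorted: 652, 724, 802, 804, 932, 1067, 1094, 1183, 1205, 1307, 1311 → median = 1067
|x − 1067|: 116, 343, 27, 265, 240, 135, 138, 263, 415, 0, 244
Sorted deviations: 0, 27, 116, 135, 138, 240, 244, 263, 265, 343, 415 → MAD = 240

240 ms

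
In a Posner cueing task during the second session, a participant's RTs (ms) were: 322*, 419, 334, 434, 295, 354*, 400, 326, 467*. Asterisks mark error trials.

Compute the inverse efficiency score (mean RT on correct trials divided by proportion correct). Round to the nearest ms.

Correct trials (n=6): 419, 334, 434, 295, 400, 326
Mean correct RT = 2208/6 = 368.0000 ms
Proportion correct = 6/9
IES = 368.0000 / (6/9) = 552.000 ms

552 ms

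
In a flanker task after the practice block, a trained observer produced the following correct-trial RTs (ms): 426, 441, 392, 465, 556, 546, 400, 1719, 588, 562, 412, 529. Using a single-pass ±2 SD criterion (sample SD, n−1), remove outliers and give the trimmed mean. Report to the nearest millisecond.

n = 12, ΣRT = 7036, M = 586.333
Σ(x−M)² = 1453790.67; s = √(1453790.67/11) = 363.542
Cutoffs: 586.333 ± 2·363.542 → [-140.8, 1313.4]
Outside: 1719 → excluded.
Retained (n=11): Σ = 5317, mean = 5317/11 = 483.364

483 ms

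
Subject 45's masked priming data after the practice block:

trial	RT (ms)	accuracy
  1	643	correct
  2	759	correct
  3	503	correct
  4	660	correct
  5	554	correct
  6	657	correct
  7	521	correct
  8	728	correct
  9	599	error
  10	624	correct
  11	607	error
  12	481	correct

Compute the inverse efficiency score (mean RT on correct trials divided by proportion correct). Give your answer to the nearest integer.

736 ms

Correct trials (n=10): 643, 759, 503, 660, 554, 657, 521, 728, 624, 481
Mean correct RT = 6130/10 = 613.0000 ms
Proportion correct = 10/12
IES = 613.0000 / (10/12) = 735.600 ms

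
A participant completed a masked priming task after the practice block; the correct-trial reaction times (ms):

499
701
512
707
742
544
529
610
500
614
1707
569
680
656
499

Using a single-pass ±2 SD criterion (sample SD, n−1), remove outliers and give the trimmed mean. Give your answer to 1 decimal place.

n = 15, ΣRT = 10069, M = 671.267
Σ(x−M)² = 1248194.93; s = √(1248194.93/14) = 298.591
Cutoffs: 671.267 ± 2·298.591 → [74.1, 1268.4]
Outside: 1707 → excluded.
Retained (n=14): Σ = 8362, mean = 8362/14 = 597.286

597.3 ms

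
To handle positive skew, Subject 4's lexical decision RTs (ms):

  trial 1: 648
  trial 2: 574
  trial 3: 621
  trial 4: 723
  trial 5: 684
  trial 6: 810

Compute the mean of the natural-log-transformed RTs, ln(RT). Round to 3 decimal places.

6.511

ln(RT): 6.4739, 6.3526, 6.4313, 6.5834, 6.5280, 6.6970
Σ ln(RT) = 39.0663
Mean = 39.0663/6 = 6.51104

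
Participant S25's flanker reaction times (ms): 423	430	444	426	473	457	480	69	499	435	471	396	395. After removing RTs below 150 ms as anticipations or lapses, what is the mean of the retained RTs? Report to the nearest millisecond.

Excluded: 69
Retained (n=12): Σ = 5329
Mean = 5329/12 = 444.0833

444 ms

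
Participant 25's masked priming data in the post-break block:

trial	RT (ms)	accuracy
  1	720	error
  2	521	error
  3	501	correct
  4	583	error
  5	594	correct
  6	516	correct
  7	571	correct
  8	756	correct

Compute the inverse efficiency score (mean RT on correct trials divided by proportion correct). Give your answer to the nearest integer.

940 ms

Correct trials (n=5): 501, 594, 516, 571, 756
Mean correct RT = 2938/5 = 587.6000 ms
Proportion correct = 5/8
IES = 587.6000 / (5/8) = 940.160 ms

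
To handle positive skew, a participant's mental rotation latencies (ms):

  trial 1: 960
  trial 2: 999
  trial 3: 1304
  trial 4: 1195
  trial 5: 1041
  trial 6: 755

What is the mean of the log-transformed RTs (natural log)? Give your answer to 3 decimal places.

ln(RT): 6.8669, 6.9068, 7.1732, 7.0859, 6.9479, 6.6267
Σ ln(RT) = 41.6074
Mean = 41.6074/6 = 6.93457

6.935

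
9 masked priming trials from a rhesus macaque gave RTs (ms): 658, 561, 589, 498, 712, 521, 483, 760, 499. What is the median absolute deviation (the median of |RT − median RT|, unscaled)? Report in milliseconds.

Sorted: 483, 498, 499, 521, 561, 589, 658, 712, 760 → median = 561
|x − 561|: 97, 0, 28, 63, 151, 40, 78, 199, 62
Sorted deviations: 0, 28, 40, 62, 63, 78, 97, 151, 199 → MAD = 63

63 ms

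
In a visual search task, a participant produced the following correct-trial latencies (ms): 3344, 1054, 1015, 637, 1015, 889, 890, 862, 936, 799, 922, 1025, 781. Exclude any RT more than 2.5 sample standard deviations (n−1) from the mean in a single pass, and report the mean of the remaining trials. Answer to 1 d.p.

902.1 ms

n = 13, ΣRT = 14169, M = 1089.923
Σ(x−M)² = 5666982.92; s = √(5666982.92/12) = 687.203
Cutoffs: 1089.923 ± 2.5·687.203 → [-628.1, 2807.9]
Outside: 3344 → excluded.
Retained (n=12): Σ = 10825, mean = 10825/12 = 902.083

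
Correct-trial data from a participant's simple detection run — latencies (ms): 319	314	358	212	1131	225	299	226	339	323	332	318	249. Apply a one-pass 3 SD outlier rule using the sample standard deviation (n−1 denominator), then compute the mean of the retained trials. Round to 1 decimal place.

292.8 ms

n = 13, ΣRT = 4645, M = 357.308
Σ(x−M)² = 676632.77; s = √(676632.77/12) = 237.457
Cutoffs: 357.308 ± 3·237.457 → [-355.1, 1069.7]
Outside: 1131 → excluded.
Retained (n=12): Σ = 3514, mean = 3514/12 = 292.833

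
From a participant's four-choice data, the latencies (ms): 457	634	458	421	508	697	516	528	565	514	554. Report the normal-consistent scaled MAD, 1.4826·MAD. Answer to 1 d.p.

72.6 ms

Sorted: 421, 457, 458, 508, 514, 516, 528, 554, 565, 634, 697 → median = 516
|x − 516| sorted: 0, 2, 8, 12, 38, 49, 58, 59, 95, 118, 181 → MAD = 49
Robust SD ≈ 1.4826 × 49 = 72.647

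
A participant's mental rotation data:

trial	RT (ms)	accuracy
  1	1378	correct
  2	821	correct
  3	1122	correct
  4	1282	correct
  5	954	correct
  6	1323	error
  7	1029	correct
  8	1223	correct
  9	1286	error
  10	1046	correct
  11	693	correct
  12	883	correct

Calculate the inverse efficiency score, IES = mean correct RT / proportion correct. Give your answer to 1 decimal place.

Correct trials (n=10): 1378, 821, 1122, 1282, 954, 1029, 1223, 1046, 693, 883
Mean correct RT = 10431/10 = 1043.1000 ms
Proportion correct = 10/12
IES = 1043.1000 / (10/12) = 1251.720 ms

1251.7 ms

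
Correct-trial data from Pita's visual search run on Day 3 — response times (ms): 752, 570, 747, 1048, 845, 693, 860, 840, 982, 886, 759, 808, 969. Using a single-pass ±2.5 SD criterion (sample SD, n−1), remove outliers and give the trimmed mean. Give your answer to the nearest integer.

828 ms

n = 13, ΣRT = 10759, M = 827.615
Σ(x−M)² = 199103.08; s = √(199103.08/12) = 128.810
Cutoffs: 827.615 ± 2.5·128.810 → [505.6, 1149.6]
No RTs fall outside the cutoffs; all 13 retained. Mean = 10759/13 = 827.615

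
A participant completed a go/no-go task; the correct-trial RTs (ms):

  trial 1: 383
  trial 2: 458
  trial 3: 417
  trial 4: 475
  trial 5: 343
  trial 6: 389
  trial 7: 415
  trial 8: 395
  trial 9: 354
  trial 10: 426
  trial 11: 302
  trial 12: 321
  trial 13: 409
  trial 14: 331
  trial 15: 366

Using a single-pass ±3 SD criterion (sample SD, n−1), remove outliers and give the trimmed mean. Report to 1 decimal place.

385.6 ms

n = 15, ΣRT = 5784, M = 385.600
Σ(x−M)² = 34711.60; s = √(34711.60/14) = 49.794
Cutoffs: 385.600 ± 3·49.794 → [236.2, 535.0]
No RTs fall outside the cutoffs; all 15 retained. Mean = 5784/15 = 385.600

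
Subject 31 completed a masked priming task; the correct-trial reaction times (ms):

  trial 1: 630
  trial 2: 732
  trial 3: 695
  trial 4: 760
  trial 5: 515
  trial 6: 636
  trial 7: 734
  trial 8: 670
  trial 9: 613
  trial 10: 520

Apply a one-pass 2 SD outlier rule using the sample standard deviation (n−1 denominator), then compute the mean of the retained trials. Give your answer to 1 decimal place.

650.5 ms

n = 10, ΣRT = 6505, M = 650.500
Σ(x−M)² = 65392.50; s = √(65392.50/9) = 85.240
Cutoffs: 650.500 ± 2·85.240 → [480.0, 821.0]
No RTs fall outside the cutoffs; all 10 retained. Mean = 6505/10 = 650.500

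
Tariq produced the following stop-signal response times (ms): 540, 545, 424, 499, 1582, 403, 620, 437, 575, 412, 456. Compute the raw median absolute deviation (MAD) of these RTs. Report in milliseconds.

75 ms

Sorted: 403, 412, 424, 437, 456, 499, 540, 545, 575, 620, 1582 → median = 499
|x − 499|: 41, 46, 75, 0, 1083, 96, 121, 62, 76, 87, 43
Sorted deviations: 0, 41, 43, 46, 62, 75, 76, 87, 96, 121, 1083 → MAD = 75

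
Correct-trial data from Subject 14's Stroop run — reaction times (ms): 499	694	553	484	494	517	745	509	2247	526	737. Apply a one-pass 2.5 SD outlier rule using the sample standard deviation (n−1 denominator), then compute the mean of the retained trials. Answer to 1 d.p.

575.8 ms

n = 11, ΣRT = 8005, M = 727.727
Σ(x−M)² = 2639530.18; s = √(2639530.18/10) = 513.764
Cutoffs: 727.727 ± 2.5·513.764 → [-556.7, 2012.1]
Outside: 2247 → excluded.
Retained (n=10): Σ = 5758, mean = 5758/10 = 575.800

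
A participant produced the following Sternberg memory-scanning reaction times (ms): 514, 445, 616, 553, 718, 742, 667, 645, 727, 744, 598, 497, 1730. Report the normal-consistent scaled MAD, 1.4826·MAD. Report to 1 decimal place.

136.4 ms

Sorted: 445, 497, 514, 553, 598, 616, 645, 667, 718, 727, 742, 744, 1730 → median = 645
|x − 645| sorted: 0, 22, 29, 47, 73, 82, 92, 97, 99, 131, 148, 200, 1085 → MAD = 92
Robust SD ≈ 1.4826 × 92 = 136.399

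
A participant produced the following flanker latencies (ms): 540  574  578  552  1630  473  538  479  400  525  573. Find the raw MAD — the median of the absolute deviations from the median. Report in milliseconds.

Sorted: 400, 473, 479, 525, 538, 540, 552, 573, 574, 578, 1630 → median = 540
|x − 540|: 0, 34, 38, 12, 1090, 67, 2, 61, 140, 15, 33
Sorted deviations: 0, 2, 12, 15, 33, 34, 38, 61, 67, 140, 1090 → MAD = 34

34 ms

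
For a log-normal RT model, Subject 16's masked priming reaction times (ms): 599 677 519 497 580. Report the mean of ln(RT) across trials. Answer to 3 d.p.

ln(RT): 6.3953, 6.5177, 6.2519, 6.2086, 6.3630
Σ ln(RT) = 31.7365
Mean = 31.7365/5 = 6.34729

6.347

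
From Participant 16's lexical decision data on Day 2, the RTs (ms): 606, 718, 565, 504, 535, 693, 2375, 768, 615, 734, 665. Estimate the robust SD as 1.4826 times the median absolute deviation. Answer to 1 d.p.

102.3 ms

Sorted: 504, 535, 565, 606, 615, 665, 693, 718, 734, 768, 2375 → median = 665
|x − 665| sorted: 0, 28, 50, 53, 59, 69, 100, 103, 130, 161, 1710 → MAD = 69
Robust SD ≈ 1.4826 × 69 = 102.299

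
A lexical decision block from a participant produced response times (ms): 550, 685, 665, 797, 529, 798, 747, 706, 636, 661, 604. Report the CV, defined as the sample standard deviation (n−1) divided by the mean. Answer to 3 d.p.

0.133

n = 11, Σ = 7378, M = 670.7273
Σ(x−M)² = 79856.182; s = √(79856.182/10) = 89.3623
CV = 89.3623 / 670.7273 = 0.13323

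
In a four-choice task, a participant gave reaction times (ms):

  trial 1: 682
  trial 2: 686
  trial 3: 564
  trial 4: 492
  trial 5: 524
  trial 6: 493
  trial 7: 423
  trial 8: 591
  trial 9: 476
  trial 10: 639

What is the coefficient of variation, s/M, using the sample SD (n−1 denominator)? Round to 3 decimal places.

0.163

n = 10, Σ = 5570, M = 557.0000
Σ(x−M)² = 74122.000; s = √(74122.000/9) = 90.7512
CV = 90.7512 / 557.0000 = 0.16293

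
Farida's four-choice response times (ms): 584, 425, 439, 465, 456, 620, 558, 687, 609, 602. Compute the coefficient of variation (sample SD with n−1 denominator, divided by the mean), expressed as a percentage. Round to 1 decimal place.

n = 10, Σ = 5445, M = 544.5000
Σ(x−M)² = 74778.500; s = √(74778.500/9) = 91.1522
CV = 91.1522 / 544.5000 = 0.16741 = 16.741%

16.7%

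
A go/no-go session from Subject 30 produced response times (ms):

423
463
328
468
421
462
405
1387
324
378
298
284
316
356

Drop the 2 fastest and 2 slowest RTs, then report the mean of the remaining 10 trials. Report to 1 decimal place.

387.6 ms

Sorted: 284, 298, 316, 324, 328, 356, 378, 405, 421, 423, 462, 463, 468, 1387
Drop lowest 2 (284, 298) and highest 2 (468, 1387)
Remaining (n=10): Σ = 3876, mean = 3876/10 = 387.600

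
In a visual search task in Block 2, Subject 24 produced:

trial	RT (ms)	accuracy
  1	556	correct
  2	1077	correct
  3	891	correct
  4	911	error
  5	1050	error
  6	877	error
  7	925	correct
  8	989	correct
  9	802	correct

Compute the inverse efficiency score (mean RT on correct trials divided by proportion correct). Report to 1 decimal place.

Correct trials (n=6): 556, 1077, 891, 925, 989, 802
Mean correct RT = 5240/6 = 873.3333 ms
Proportion correct = 6/9
IES = 873.3333 / (6/9) = 1310.000 ms

1310.0 ms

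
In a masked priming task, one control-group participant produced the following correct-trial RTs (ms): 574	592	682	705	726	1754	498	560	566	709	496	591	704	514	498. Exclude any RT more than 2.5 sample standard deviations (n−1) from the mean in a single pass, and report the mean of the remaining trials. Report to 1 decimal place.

601.1 ms

n = 15, ΣRT = 10169, M = 677.933
Σ(x−M)² = 1339530.93; s = √(1339530.93/14) = 309.323
Cutoffs: 677.933 ± 2.5·309.323 → [-95.4, 1451.2]
Outside: 1754 → excluded.
Retained (n=14): Σ = 8415, mean = 8415/14 = 601.071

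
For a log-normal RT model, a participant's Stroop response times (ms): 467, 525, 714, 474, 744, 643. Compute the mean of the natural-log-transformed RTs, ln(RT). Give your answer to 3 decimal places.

ln(RT): 6.1463, 6.2634, 6.5709, 6.1612, 6.6120, 6.4661
Σ ln(RT) = 38.2200
Mean = 38.2200/6 = 6.37000

6.370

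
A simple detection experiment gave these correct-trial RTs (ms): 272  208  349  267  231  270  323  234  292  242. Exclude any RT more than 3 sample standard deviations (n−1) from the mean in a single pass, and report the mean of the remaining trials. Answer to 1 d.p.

n = 10, ΣRT = 2688, M = 268.800
Σ(x−M)² = 16977.60; s = √(16977.60/9) = 43.433
Cutoffs: 268.800 ± 3·43.433 → [138.5, 399.1]
No RTs fall outside the cutoffs; all 10 retained. Mean = 2688/10 = 268.800

268.8 ms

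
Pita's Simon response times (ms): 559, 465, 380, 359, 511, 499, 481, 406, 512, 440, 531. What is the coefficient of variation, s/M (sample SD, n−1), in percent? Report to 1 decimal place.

13.8%

n = 11, Σ = 5143, M = 467.5455
Σ(x−M)² = 41424.727; s = √(41424.727/10) = 64.3620
CV = 64.3620 / 467.5455 = 0.13766 = 13.766%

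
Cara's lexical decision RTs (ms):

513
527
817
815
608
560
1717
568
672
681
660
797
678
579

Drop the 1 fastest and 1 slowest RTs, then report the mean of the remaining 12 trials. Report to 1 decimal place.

663.5 ms

Sorted: 513, 527, 560, 568, 579, 608, 660, 672, 678, 681, 797, 815, 817, 1717
Drop lowest 1 (513) and highest 1 (1717)
Remaining (n=12): Σ = 7962, mean = 7962/12 = 663.500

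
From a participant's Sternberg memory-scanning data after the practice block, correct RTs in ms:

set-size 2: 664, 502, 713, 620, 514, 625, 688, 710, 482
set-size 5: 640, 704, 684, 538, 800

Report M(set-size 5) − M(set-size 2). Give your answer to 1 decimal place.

M(set-size 2) = 5518/9 = 613.111
M(set-size 5) = 3366/5 = 673.200
Difference = 673.200 − 613.111 = 60.089 ms

60.1 ms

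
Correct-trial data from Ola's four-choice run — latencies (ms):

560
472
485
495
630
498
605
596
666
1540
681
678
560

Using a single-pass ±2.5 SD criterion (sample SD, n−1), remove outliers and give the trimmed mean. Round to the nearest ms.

n = 13, ΣRT = 8466, M = 651.231
Σ(x−M)² = 921660.31; s = √(921660.31/12) = 277.137
Cutoffs: 651.231 ± 2.5·277.137 → [-41.6, 1344.1]
Outside: 1540 → excluded.
Retained (n=12): Σ = 6926, mean = 6926/12 = 577.167

577 ms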